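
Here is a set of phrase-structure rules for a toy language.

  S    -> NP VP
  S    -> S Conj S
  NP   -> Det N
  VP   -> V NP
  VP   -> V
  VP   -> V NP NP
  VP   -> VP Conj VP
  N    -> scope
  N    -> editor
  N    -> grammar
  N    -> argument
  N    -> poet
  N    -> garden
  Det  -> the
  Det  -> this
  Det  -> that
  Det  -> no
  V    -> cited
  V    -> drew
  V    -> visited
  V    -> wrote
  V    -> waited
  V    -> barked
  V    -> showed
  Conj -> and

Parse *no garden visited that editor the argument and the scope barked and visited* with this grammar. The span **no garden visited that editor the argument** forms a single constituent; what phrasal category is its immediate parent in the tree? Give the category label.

S

[S [S [NP [Det no] [N garden]] [VP [V visited] [NP [Det that] [N editor]] [NP [Det the] [N argument]]]] [Conj and] [S [NP [Det the] [N scope]] [VP [VP [V barked]] [Conj and] [VP [V visited]]]]]
The span 'no garden visited that editor the argument' is the S node built by S → NP VP.
Its mother is the S built by S → S Conj S.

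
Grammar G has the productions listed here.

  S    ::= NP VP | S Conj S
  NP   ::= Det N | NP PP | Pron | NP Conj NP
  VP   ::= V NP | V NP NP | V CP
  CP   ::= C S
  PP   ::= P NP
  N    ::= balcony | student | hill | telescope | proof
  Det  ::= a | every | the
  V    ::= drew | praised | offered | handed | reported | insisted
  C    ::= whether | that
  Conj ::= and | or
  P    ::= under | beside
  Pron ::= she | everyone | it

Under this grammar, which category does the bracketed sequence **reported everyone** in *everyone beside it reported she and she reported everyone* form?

VP

[S [S [NP [NP [Pron everyone]] [PP [P beside] [NP [Pron it]]]] [VP [V reported] [NP [Pron she]]]] [Conj and] [S [NP [Pron she]] [VP [V reported] [NP [Pron everyone]]]]]
The span 'reported everyone' is the VP node built by VP → V NP.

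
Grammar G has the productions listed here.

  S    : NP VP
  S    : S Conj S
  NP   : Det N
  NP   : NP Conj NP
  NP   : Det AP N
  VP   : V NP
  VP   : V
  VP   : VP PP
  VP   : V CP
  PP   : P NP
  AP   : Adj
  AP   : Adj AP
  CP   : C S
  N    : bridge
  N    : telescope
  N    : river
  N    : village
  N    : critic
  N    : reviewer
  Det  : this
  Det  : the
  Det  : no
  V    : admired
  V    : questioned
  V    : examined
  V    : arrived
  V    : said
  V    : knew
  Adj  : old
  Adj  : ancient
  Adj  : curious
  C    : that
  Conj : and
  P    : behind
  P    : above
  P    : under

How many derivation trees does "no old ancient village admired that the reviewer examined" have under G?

[S [NP [Det no] [AP [Adj old] [AP [Adj ancient]]] [N village]] [VP [V admired] [CP [C that] [S [NP [Det the] [N reviewer]] [VP [V examined]]]]]]
No rule offers an alternative attachment or grouping for any span, so this is the only derivation.

1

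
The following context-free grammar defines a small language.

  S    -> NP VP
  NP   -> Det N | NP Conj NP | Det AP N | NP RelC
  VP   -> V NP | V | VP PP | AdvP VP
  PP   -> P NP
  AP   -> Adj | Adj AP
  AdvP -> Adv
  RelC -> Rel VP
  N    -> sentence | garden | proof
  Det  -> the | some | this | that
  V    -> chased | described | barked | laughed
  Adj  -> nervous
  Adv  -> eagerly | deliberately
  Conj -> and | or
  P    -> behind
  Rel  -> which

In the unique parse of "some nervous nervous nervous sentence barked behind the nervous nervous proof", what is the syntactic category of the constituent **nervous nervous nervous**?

S
  NP
    Det: some
    AP
      Adj: nervous
      AP
        Adj: nervous
        AP
          Adj: nervous
    N: sentence
  VP
    VP
      V: barked
    PP
      P: behind
      NP
        Det: the
        AP
          Adj: nervous
          AP
            Adj: nervous
        N: proof
The span 'nervous nervous nervous' is the AP node built by AP → Adj AP.

AP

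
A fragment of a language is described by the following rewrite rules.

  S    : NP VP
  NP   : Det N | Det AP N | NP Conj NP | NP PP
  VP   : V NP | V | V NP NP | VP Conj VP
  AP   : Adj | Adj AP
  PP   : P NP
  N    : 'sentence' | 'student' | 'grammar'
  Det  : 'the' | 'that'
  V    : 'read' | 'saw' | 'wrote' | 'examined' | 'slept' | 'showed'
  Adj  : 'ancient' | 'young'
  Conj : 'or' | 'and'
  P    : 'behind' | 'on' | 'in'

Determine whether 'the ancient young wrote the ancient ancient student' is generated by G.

An Adj word can never sit immediately before a V word in any string this grammar generates, so the substring 'young wrote' rules out a derivation.

Ungrammatical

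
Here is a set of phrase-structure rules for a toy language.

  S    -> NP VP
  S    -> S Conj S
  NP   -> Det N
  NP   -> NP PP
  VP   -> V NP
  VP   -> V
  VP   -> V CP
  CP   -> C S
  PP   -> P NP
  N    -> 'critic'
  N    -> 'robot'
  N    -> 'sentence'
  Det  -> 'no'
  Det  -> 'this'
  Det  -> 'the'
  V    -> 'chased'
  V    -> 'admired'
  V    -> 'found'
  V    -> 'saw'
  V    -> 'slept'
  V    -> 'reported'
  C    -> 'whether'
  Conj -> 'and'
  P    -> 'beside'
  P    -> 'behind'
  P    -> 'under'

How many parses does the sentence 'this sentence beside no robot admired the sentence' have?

1

[S [NP [NP [Det this] [N sentence]] [PP [P beside] [NP [Det no] [N robot]]]] [VP [V admired] [NP [Det the] [N sentence]]]]
No rule offers an alternative attachment or grouping for any span, so this is the only derivation.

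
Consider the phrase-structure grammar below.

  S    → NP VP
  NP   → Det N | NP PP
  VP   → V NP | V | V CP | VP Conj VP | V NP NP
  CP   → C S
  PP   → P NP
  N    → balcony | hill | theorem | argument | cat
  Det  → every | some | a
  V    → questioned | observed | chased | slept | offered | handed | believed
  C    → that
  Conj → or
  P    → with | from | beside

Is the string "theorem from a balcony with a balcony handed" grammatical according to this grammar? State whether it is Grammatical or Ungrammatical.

Ungrammatical

For S → NP VP, no prefix of the string parses as an NP.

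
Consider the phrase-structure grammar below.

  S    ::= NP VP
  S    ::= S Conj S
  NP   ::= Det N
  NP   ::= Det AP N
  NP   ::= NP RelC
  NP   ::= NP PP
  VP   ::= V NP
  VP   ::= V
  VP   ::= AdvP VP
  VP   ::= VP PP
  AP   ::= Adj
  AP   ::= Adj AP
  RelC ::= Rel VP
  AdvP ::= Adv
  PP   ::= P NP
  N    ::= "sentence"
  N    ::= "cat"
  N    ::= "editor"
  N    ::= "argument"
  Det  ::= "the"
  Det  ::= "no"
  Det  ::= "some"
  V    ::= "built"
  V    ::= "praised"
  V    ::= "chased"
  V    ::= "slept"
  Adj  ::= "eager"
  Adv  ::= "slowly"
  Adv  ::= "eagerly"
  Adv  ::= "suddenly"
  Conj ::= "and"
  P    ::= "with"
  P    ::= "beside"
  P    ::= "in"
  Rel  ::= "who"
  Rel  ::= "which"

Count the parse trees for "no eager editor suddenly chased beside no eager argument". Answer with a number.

The two bracketings:
[S [NP [Det no] [AP [Adj eager]] [N editor]] [VP [AdvP [Adv suddenly]] [VP [VP [V chased]] [PP [P beside] [NP [Det no] [AP [Adj eager]] [N argument]]]]]]
[S [NP [Det no] [AP [Adj eager]] [N editor]] [VP [VP [AdvP [Adv suddenly]] [VP [V chased]]] [PP [P beside] [NP [Det no] [AP [Adj eager]] [N argument]]]]]
The trees differ in how a recursive rule is bracketed over the same span.

2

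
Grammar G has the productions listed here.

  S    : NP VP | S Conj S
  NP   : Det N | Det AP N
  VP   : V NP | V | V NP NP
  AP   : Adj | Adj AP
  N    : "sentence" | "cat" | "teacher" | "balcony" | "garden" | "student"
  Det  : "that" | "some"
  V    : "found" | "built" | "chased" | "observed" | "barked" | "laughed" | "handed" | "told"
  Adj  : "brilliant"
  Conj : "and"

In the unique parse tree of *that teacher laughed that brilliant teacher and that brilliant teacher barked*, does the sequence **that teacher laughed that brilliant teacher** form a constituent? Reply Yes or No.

[S [S [NP [Det that] [N teacher]] [VP [V laughed] [NP [Det that] [AP [Adj brilliant]] [N teacher]]]] [Conj and] [S [NP [Det that] [AP [Adj brilliant]] [N teacher]] [VP [V barked]]]]
The words 'that teacher laughed that brilliant teacher' are exhaustively dominated by a single S node (built by S → NP VP), so they form a constituent.

Yes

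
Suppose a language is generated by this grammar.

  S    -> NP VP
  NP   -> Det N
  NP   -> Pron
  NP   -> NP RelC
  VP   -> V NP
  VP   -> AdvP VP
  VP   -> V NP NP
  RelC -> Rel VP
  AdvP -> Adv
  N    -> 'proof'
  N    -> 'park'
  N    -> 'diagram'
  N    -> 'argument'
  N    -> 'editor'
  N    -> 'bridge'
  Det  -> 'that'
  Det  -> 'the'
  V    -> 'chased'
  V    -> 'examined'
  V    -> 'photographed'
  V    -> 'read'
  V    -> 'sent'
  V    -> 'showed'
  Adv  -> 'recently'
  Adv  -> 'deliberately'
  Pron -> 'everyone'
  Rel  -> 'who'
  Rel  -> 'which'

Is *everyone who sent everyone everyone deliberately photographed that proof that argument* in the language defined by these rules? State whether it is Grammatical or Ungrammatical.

[S [NP [NP [Pron everyone]] [RelC [Rel who] [VP [V sent] [NP [Pron everyone]] [NP [Pron everyone]]]]] [VP [AdvP [Adv deliberately]] [VP [V photographed] [NP [Det that] [N proof]] [NP [Det that] [N argument]]]]]
Each bracket corresponds to one application of a listed rule, so the string is derivable from S.

Grammatical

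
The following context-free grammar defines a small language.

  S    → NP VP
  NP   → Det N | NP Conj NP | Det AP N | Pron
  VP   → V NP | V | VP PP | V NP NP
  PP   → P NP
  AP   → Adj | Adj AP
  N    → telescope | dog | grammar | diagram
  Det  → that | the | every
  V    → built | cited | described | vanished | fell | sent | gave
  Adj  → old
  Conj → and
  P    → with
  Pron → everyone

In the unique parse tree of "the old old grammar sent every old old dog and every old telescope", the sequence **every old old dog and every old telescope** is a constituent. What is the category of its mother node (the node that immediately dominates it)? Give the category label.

VP

S
  NP
    Det: the
    AP
      Adj: old
      AP
        Adj: old
    N: grammar
  VP
    V: sent
    NP
      NP
        Det: every
        AP
          Adj: old
          AP
            Adj: old
        N: dog
      Conj: and
      NP
        Det: every
        AP
          Adj: old
        N: telescope
The span 'every old old dog and every old telescope' is the NP node built by NP → NP Conj NP.
Its mother is the VP built by VP → V NP.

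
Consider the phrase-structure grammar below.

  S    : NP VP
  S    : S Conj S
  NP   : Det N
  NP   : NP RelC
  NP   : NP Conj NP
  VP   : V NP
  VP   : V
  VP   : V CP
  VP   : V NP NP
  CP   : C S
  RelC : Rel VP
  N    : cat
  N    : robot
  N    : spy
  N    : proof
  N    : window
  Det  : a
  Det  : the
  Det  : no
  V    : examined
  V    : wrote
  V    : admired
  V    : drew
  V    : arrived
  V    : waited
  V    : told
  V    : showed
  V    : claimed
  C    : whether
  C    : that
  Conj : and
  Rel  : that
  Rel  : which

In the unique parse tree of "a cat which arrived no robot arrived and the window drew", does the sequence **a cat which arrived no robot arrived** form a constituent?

[S [S [NP [NP [Det a] [N cat]] [RelC [Rel which] [VP [V arrived] [NP [Det no] [N robot]]]]] [VP [V arrived]]] [Conj and] [S [NP [Det the] [N window]] [VP [V drew]]]]
The words 'a cat which arrived no robot arrived' are exhaustively dominated by a single S node (built by S → NP VP), so they form a constituent.

Yes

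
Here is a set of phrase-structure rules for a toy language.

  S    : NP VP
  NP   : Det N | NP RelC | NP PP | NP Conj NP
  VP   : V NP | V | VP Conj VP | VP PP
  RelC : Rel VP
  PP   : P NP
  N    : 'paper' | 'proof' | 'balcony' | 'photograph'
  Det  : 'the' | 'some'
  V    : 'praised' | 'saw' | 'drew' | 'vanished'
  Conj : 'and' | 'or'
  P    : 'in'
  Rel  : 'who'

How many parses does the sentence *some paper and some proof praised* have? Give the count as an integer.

1

[S [NP [NP [Det some] [N paper]] [Conj and] [NP [Det some] [N proof]]] [VP [V praised]]]
No rule offers an alternative attachment or grouping for any span, so this is the only derivation.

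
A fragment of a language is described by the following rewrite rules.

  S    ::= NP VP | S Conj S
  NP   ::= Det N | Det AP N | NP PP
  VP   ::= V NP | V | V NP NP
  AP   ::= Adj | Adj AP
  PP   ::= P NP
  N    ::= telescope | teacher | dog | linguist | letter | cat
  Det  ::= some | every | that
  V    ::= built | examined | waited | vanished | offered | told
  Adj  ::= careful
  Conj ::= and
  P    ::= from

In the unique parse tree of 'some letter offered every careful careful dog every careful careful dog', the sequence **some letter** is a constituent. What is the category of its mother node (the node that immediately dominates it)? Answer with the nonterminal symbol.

S
  NP
    Det: some
    N: letter
  VP
    V: offered
    NP
      Det: every
      AP
        Adj: careful
        AP
          Adj: careful
      N: dog
    NP
      Det: every
      AP
        Adj: careful
        AP
          Adj: careful
      N: dog
The span 'some letter' is the NP node built by NP → Det N.
Its mother is the S built by S → NP VP.

S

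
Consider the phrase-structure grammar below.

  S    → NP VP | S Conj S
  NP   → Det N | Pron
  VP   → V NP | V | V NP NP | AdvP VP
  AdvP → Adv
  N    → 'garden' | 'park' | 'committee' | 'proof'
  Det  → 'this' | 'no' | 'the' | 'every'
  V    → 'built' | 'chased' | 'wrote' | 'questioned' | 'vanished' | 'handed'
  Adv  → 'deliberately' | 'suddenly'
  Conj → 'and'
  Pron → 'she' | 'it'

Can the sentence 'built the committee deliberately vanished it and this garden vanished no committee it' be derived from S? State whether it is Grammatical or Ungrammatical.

Ungrammatical

For S → NP VP, no prefix of the string parses as an NP. The alternative S rule S → S Conj S likewise has no satisfying split.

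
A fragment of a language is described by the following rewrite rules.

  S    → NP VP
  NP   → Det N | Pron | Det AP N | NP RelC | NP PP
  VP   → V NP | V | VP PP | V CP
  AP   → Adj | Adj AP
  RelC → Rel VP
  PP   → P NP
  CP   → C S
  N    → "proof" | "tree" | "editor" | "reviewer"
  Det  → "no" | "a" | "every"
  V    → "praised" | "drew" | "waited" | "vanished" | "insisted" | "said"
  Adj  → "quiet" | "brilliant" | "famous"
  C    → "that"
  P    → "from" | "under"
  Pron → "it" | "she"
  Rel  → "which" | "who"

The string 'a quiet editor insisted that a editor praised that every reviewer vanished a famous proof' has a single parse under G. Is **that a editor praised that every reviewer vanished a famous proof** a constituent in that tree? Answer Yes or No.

[S [NP [Det a] [AP [Adj quiet]] [N editor]] [VP [V insisted] [CP [C that] [S [NP [Det a] [N editor]] [VP [V praised] [CP [C that] [S [NP [Det every] [N reviewer]] [VP [V vanished] [NP [Det a] [AP [Adj famous]] [N proof]]]]]]]]]]
The words 'that a editor praised that every reviewer vanished a famous proof' are exhaustively dominated by a single CP node (built by CP → C S), so they form a constituent.

Yes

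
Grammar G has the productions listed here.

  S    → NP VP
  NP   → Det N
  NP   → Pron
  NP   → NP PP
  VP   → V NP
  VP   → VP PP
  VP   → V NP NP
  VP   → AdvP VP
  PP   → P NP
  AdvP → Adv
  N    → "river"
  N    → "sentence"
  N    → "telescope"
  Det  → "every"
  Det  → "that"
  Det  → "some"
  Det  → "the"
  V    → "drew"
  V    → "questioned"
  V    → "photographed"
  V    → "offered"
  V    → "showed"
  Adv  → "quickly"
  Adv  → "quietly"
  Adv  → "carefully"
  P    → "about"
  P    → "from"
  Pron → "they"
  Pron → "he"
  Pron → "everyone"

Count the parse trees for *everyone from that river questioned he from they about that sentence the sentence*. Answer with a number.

2

The two bracketings:
[S [NP [NP [Pron everyone]] [PP [P from] [NP [Det that] [N river]]]] [VP [V questioned] [NP [NP [Pron he]] [PP [P from] [NP [NP [Pron they]] [PP [P about] [NP [Det that] [N sentence]]]]]] [NP [Det the] [N sentence]]]]
[S [NP [NP [Pron everyone]] [PP [P from] [NP [Det that] [N river]]]] [VP [V questioned] [NP [NP [NP [Pron he]] [PP [P from] [NP [Pron they]]]] [PP [P about] [NP [Det that] [N sentence]]]] [NP [Det the] [N sentence]]]]
The trees differ in how a recursive rule is bracketed over the same span.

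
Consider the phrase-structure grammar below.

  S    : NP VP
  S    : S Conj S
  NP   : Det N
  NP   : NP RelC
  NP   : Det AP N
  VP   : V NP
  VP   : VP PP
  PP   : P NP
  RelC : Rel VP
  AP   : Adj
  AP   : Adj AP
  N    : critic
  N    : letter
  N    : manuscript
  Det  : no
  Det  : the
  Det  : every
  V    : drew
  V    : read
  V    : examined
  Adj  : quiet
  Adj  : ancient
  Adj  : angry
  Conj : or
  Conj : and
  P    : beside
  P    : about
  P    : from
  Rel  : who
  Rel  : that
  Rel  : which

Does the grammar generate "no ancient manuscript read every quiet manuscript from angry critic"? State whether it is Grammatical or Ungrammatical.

Ungrammatical

A P word can never sit immediately before an Adj word in any string this grammar generates, so the substring 'from angry' rules out a derivation.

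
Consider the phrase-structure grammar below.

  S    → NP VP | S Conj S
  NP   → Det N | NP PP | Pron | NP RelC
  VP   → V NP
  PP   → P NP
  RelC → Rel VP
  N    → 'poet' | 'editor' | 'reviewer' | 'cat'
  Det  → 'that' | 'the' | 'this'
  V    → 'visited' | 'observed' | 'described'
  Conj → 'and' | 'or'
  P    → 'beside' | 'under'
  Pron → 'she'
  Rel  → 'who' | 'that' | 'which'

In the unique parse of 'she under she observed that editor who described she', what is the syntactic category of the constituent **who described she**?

S
  NP
    NP
      Pron: she
    PP
      P: under
      NP
        Pron: she
  VP
    V: observed
    NP
      NP
        Det: that
        N: editor
      RelC
        Rel: who
        VP
          V: described
          NP
            Pron: she
The span 'who described she' is the RelC node built by RelC → Rel VP.

RelC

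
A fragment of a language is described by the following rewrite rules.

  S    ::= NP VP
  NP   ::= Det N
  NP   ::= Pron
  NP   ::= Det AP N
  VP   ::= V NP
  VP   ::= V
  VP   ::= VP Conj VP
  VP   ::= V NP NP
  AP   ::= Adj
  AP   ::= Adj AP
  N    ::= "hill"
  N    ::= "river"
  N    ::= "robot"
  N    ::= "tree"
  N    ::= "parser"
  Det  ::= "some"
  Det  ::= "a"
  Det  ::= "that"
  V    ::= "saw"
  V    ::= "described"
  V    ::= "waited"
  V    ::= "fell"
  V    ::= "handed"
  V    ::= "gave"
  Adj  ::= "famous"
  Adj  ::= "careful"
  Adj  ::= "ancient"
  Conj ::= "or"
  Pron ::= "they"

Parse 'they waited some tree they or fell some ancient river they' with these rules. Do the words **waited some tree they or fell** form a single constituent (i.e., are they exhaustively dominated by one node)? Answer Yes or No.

No

[S [NP [Pron they]] [VP [VP [V waited] [NP [Det some] [N tree]] [NP [Pron they]]] [Conj or] [VP [V fell] [NP [Det some] [AP [Adj ancient]] [N river]] [NP [Pron they]]]]]
The smallest constituent containing 'waited some tree they or fell' is the VP spanning 'waited some tree they or fell some ancient river they'; no single node in the tree dominates exactly the given words.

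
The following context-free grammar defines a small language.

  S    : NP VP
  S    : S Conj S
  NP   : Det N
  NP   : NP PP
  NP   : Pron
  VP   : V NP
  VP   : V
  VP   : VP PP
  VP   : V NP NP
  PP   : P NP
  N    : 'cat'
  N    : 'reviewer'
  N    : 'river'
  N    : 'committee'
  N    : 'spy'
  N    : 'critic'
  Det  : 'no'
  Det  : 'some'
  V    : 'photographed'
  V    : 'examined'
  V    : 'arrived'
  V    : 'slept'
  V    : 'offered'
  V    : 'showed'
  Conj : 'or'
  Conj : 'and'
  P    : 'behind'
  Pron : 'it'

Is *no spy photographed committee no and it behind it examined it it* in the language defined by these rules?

Ungrammatical

A V word can never sit immediately before an N word in any string this grammar generates, so the substring 'photographed committee' rules out a derivation.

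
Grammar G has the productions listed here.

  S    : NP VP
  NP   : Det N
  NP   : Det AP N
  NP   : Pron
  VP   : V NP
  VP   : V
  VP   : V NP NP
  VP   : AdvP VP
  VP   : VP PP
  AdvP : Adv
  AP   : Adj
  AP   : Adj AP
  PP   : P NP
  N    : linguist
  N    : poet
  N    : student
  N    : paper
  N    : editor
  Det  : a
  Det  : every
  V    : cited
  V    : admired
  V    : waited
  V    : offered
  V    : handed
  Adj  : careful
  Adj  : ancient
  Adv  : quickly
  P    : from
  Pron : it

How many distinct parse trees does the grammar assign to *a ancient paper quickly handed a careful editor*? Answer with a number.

1

[S [NP [Det a] [AP [Adj ancient]] [N paper]] [VP [AdvP [Adv quickly]] [VP [V handed] [NP [Det a] [AP [Adj careful]] [N editor]]]]]
No rule offers an alternative attachment or grouping for any span, so this is the only derivation.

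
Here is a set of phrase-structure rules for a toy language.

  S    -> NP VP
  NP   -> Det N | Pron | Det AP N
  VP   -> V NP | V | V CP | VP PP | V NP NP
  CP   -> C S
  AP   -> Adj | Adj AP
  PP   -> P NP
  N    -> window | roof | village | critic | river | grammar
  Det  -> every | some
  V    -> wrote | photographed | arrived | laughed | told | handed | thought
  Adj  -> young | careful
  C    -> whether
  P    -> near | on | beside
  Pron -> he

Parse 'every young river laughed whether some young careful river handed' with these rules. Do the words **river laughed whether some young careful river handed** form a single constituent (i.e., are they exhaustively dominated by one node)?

[S [NP [Det every] [AP [Adj young]] [N river]] [VP [V laughed] [CP [C whether] [S [NP [Det some] [AP [Adj young] [AP [Adj careful]]] [N river]] [VP [V handed]]]]]]
The smallest constituent containing 'river laughed whether some young careful river handed' is the S spanning 'every young river laughed whether some young careful river handed'; no single node in the tree dominates exactly the given words.

No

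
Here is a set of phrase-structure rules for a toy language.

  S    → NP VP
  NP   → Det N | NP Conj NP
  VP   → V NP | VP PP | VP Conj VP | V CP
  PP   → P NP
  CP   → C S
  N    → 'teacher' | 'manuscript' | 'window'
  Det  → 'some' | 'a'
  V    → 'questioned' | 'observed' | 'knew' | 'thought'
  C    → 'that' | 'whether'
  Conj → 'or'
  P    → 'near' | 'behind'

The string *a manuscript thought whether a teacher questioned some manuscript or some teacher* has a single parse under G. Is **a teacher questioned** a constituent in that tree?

[S [NP [Det a] [N manuscript]] [VP [V thought] [CP [C whether] [S [NP [Det a] [N teacher]] [VP [V questioned] [NP [NP [Det some] [N manuscript]] [Conj or] [NP [Det some] [N teacher]]]]]]]]
The smallest constituent containing 'a teacher questioned' is the S spanning 'a teacher questioned some manuscript or some teacher'; no single node in the tree dominates exactly the given words.

No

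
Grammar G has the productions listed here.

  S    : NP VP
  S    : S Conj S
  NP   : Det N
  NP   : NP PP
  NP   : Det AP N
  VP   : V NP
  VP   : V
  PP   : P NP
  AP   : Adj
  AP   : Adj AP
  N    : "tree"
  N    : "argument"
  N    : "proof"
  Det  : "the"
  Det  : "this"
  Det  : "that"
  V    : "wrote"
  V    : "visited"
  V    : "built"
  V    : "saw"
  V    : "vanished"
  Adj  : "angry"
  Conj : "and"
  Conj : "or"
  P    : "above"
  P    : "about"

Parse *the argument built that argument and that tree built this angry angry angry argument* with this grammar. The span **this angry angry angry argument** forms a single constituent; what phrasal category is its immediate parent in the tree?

[S [S [NP [Det the] [N argument]] [VP [V built] [NP [Det that] [N argument]]]] [Conj and] [S [NP [Det that] [N tree]] [VP [V built] [NP [Det this] [AP [Adj angry] [AP [Adj angry] [AP [Adj angry]]]] [N argument]]]]]
The span 'this angry angry angry argument' is the NP node built by NP → Det AP N.
Its mother is the VP built by VP → V NP.

VP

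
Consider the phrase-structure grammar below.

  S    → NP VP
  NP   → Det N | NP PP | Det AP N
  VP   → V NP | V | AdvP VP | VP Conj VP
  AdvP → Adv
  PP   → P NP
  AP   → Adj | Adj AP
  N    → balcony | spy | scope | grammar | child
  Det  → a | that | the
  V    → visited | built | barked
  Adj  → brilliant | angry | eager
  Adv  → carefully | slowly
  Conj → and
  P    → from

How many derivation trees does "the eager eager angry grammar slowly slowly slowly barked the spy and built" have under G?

Two of the 4 distinct bracketings:
[S [NP [Det the] [AP [Adj eager] [AP [Adj eager] [AP [Adj angry]]]] [N grammar]] [VP [AdvP [Adv slowly]] [VP [AdvP [Adv slowly]] [VP [AdvP [Adv slowly]] [VP [VP [V barked] [NP [Det the] [N spy]]] [Conj and] [VP [V built]]]]]]]
[S [NP [Det the] [AP [Adj eager] [AP [Adj eager] [AP [Adj angry]]]] [N grammar]] [VP [AdvP [Adv slowly]] [VP [AdvP [Adv slowly]] [VP [VP [AdvP [Adv slowly]] [VP [V barked] [NP [Det the] [N spy]]]] [Conj and] [VP [V built]]]]]]
The trees differ in how a recursive rule is bracketed over the same span.

4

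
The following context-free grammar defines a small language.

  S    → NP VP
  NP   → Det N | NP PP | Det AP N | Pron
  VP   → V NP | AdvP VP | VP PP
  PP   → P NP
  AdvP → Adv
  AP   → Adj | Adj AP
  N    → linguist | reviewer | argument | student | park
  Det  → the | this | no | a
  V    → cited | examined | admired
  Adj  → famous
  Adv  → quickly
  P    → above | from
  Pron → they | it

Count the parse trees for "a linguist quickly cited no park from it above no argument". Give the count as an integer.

9

Two of the 9 distinct bracketings:
[S [NP [Det a] [N linguist]] [VP [AdvP [Adv quickly]] [VP [V cited] [NP [NP [Det no] [N park]] [PP [P from] [NP [NP [Pron it]] [PP [P above] [NP [Det no] [N argument]]]]]]]]]
[S [NP [Det a] [N linguist]] [VP [AdvP [Adv quickly]] [VP [V cited] [NP [NP [NP [Det no] [N park]] [PP [P from] [NP [Pron it]]]] [PP [P above] [NP [Det no] [N argument]]]]]]]
The trees differ in how a recursive rule is bracketed over the same span.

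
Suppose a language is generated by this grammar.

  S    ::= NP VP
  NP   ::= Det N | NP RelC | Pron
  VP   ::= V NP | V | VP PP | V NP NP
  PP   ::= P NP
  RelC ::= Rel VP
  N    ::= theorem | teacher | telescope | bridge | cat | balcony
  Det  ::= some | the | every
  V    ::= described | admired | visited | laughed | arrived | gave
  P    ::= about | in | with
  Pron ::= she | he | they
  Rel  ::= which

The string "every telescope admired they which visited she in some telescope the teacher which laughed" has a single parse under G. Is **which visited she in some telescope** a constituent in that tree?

Yes

[S [NP [Det every] [N telescope]] [VP [V admired] [NP [NP [Pron they]] [RelC [Rel which] [VP [VP [V visited] [NP [Pron she]]] [PP [P in] [NP [Det some] [N telescope]]]]]] [NP [NP [Det the] [N teacher]] [RelC [Rel which] [VP [V laughed]]]]]]
The words 'which visited she in some telescope' are exhaustively dominated by a single RelC node (built by RelC → Rel VP), so they form a constituent.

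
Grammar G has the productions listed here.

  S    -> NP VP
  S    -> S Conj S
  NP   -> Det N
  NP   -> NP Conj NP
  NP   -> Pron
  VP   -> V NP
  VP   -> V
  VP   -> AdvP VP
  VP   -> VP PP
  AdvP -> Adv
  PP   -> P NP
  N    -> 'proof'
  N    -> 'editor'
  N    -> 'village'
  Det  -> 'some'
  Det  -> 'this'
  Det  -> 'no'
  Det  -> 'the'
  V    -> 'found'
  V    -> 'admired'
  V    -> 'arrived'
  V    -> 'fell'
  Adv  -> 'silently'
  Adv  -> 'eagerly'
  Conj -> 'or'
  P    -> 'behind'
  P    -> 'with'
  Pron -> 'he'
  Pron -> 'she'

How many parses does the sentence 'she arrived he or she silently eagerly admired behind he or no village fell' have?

Two of the 6 distinct bracketings:
[S [S [NP [Pron she]] [VP [V arrived] [NP [Pron he]]]] [Conj or] [S [S [NP [Pron she]] [VP [AdvP [Adv silently]] [VP [AdvP [Adv eagerly]] [VP [VP [V admired]] [PP [P behind] [NP [Pron he]]]]]]] [Conj or] [S [NP [Det no] [N village]] [VP [V fell]]]]]
[S [S [NP [Pron she]] [VP [V arrived] [NP [Pron he]]]] [Conj or] [S [S [NP [Pron she]] [VP [AdvP [Adv silently]] [VP [VP [AdvP [Adv eagerly]] [VP [V admired]]] [PP [P behind] [NP [Pron he]]]]]] [Conj or] [S [NP [Det no] [N village]] [VP [V fell]]]]]
The trees differ in how a recursive rule is bracketed over the same span.

6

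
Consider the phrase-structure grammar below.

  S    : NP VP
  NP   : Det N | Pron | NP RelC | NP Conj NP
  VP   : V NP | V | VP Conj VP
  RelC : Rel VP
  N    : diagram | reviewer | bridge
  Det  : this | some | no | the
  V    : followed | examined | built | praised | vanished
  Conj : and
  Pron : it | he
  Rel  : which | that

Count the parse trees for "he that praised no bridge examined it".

1

[S [NP [NP [Pron he]] [RelC [Rel that] [VP [V praised] [NP [Det no] [N bridge]]]]] [VP [V examined] [NP [Pron it]]]]
No rule offers an alternative attachment or grouping for any span, so this is the only derivation.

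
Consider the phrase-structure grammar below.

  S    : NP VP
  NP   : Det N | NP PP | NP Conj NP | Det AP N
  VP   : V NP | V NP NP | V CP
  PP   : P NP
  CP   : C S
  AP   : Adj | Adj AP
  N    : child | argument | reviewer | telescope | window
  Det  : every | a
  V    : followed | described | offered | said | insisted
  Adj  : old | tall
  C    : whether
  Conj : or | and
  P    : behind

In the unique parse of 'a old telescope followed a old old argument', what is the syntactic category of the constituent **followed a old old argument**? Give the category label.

[S [NP [Det a] [AP [Adj old]] [N telescope]] [VP [V followed] [NP [Det a] [AP [Adj old] [AP [Adj old]]] [N argument]]]]
The span 'followed a old old argument' is the VP node built by VP → V NP.

VP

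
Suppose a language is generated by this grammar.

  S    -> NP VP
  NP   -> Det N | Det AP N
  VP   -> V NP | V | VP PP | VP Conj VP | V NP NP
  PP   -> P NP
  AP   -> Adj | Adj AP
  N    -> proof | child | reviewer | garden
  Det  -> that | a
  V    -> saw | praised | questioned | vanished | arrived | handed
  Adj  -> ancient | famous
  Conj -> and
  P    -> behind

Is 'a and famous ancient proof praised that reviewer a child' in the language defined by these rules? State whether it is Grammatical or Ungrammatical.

Ungrammatical

A Det word can never sit immediately before a Conj word in any string this grammar generates, so the substring 'a and' rules out a derivation.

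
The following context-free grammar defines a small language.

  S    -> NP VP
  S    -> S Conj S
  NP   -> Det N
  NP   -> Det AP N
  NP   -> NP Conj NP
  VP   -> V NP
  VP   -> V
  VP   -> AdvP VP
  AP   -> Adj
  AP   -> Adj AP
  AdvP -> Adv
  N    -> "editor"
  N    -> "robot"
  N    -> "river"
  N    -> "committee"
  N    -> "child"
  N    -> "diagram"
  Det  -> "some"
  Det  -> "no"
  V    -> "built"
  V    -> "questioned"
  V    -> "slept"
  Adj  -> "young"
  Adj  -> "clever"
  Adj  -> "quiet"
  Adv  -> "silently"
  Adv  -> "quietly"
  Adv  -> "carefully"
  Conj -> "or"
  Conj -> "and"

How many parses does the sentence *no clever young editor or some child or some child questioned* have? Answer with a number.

2

The two bracketings:
[S [NP [NP [Det no] [AP [Adj clever] [AP [Adj young]]] [N editor]] [Conj or] [NP [NP [Det some] [N child]] [Conj or] [NP [Det some] [N child]]]] [VP [V questioned]]]
[S [NP [NP [NP [Det no] [AP [Adj clever] [AP [Adj young]]] [N editor]] [Conj or] [NP [Det some] [N child]]] [Conj or] [NP [Det some] [N child]]] [VP [V questioned]]]
The trees differ in how a recursive rule is bracketed over the same span.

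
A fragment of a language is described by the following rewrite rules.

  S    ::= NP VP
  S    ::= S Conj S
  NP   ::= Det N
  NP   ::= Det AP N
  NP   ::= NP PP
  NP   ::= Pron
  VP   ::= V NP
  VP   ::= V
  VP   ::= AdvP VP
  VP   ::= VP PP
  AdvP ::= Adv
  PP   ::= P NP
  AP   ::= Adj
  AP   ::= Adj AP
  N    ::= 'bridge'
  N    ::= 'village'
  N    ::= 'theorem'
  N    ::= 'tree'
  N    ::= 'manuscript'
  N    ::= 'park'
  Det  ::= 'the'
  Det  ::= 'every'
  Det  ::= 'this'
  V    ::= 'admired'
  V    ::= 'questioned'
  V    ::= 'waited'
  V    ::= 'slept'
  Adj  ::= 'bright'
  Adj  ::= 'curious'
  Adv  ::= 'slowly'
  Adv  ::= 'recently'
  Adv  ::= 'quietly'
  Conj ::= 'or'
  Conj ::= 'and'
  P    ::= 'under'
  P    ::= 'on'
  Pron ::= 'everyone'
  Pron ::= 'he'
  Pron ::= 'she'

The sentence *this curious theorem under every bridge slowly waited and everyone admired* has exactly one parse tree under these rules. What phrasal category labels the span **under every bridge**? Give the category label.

PP

[S [S [NP [NP [Det this] [AP [Adj curious]] [N theorem]] [PP [P under] [NP [Det every] [N bridge]]]] [VP [AdvP [Adv slowly]] [VP [V waited]]]] [Conj and] [S [NP [Pron everyone]] [VP [V admired]]]]
The span 'under every bridge' is the PP node built by PP → P NP.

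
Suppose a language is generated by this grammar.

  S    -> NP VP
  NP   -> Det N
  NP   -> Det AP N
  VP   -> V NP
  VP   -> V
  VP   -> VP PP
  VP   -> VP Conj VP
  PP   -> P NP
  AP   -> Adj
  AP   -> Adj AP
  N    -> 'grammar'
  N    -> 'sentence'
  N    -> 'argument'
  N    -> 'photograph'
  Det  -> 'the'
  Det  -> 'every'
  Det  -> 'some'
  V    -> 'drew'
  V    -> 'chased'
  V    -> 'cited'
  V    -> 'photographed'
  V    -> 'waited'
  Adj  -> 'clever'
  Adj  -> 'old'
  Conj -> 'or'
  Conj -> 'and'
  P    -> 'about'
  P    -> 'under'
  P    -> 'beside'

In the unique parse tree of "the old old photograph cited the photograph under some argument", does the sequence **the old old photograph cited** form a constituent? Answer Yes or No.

No

[S [NP [Det the] [AP [Adj old] [AP [Adj old]]] [N photograph]] [VP [VP [V cited] [NP [Det the] [N photograph]]] [PP [P under] [NP [Det some] [N argument]]]]]
The smallest constituent containing 'the old old photograph cited' is the S spanning 'the old old photograph cited the photograph under some argument'; no single node in the tree dominates exactly the given words.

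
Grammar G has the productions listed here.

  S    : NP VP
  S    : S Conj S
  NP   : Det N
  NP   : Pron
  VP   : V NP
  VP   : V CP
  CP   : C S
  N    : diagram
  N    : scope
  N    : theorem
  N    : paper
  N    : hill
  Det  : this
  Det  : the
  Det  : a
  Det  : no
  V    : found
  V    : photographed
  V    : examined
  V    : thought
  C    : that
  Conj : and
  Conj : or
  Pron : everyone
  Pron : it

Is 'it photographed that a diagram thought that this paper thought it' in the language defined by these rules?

Grammatical

S
  NP
    Pron: it
  VP
    V: photographed
    CP
      C: that
      S
        NP
          Det: a
          N: diagram
        VP
          V: thought
          CP
            C: that
            S
              NP
                Det: this
                N: paper
              VP
                V: thought
                NP
                  Pron: it
The bracketing above is licensed at every node by one of the given productions, with S at the root.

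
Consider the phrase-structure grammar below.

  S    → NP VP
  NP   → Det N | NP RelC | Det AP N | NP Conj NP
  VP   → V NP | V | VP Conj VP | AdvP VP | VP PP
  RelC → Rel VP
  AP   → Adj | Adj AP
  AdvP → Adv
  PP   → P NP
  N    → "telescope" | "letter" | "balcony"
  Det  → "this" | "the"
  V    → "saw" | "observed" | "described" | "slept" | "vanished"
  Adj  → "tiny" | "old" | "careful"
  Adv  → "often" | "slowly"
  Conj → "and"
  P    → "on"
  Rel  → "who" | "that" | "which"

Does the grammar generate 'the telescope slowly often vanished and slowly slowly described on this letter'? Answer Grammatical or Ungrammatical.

Grammatical

[S [NP [Det the] [N telescope]] [VP [VP [AdvP [Adv slowly]] [VP [AdvP [Adv often]] [VP [V vanished]]]] [Conj and] [VP [AdvP [Adv slowly]] [VP [AdvP [Adv slowly]] [VP [VP [V described]] [PP [P on] [NP [Det this] [N letter]]]]]]]]
Every word is introduced by a lexical rule and the phrasal rules combine the resulting categories into a single S.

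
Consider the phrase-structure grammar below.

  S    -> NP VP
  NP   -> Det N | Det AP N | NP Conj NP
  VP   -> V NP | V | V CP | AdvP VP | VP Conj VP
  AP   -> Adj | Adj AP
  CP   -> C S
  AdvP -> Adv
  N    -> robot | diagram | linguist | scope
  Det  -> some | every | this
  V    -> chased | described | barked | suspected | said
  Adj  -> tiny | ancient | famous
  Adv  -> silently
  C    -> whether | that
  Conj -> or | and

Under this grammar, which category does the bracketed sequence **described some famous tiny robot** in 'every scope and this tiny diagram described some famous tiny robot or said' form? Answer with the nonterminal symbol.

VP

[S [NP [NP [Det every] [N scope]] [Conj and] [NP [Det this] [AP [Adj tiny]] [N diagram]]] [VP [VP [V described] [NP [Det some] [AP [Adj famous] [AP [Adj tiny]]] [N robot]]] [Conj or] [VP [V said]]]]
The span 'described some famous tiny robot' is the VP node built by VP → V NP.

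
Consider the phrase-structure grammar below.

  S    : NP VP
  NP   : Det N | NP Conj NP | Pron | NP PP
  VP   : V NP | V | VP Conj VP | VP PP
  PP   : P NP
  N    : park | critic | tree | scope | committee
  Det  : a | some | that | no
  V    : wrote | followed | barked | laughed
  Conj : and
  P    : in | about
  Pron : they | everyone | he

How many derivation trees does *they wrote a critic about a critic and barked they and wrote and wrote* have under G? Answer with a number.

10

Two of the 10 distinct bracketings:
[S [NP [Pron they]] [VP [VP [V wrote] [NP [NP [Det a] [N critic]] [PP [P about] [NP [Det a] [N critic]]]]] [Conj and] [VP [VP [V barked] [NP [Pron they]]] [Conj and] [VP [VP [V wrote]] [Conj and] [VP [V wrote]]]]]]
[S [NP [Pron they]] [VP [VP [V wrote] [NP [NP [Det a] [N critic]] [PP [P about] [NP [Det a] [N critic]]]]] [Conj and] [VP [VP [VP [V barked] [NP [Pron they]]] [Conj and] [VP [V wrote]]] [Conj and] [VP [V wrote]]]]]
The trees differ in how a recursive rule is bracketed over the same span.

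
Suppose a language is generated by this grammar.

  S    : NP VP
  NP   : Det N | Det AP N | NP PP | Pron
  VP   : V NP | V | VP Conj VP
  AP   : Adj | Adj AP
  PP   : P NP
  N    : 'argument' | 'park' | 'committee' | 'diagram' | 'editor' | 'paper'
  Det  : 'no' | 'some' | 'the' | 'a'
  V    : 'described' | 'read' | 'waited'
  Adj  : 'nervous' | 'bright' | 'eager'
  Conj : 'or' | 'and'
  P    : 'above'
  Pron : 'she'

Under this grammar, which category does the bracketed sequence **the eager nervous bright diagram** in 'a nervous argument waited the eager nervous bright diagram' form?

NP

S
  NP
    Det: a
    AP
      Adj: nervous
    N: argument
  VP
    V: waited
    NP
      Det: the
      AP
        Adj: eager
        AP
          Adj: nervous
          AP
            Adj: bright
      N: diagram
The span 'the eager nervous bright diagram' is the NP node built by NP → Det AP N.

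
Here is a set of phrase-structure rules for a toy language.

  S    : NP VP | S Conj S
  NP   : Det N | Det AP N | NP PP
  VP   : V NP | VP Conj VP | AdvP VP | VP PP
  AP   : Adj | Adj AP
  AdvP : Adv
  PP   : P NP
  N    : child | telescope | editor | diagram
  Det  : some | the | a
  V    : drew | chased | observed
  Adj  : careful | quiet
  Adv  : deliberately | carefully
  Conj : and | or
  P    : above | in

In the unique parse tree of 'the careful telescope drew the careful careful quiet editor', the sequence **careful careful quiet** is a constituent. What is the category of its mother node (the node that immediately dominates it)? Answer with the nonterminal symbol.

NP

[S [NP [Det the] [AP [Adj careful]] [N telescope]] [VP [V drew] [NP [Det the] [AP [Adj careful] [AP [Adj careful] [AP [Adj quiet]]]] [N editor]]]]
The span 'careful careful quiet' is the AP node built by AP → Adj AP.
Its mother is the NP built by NP → Det AP N.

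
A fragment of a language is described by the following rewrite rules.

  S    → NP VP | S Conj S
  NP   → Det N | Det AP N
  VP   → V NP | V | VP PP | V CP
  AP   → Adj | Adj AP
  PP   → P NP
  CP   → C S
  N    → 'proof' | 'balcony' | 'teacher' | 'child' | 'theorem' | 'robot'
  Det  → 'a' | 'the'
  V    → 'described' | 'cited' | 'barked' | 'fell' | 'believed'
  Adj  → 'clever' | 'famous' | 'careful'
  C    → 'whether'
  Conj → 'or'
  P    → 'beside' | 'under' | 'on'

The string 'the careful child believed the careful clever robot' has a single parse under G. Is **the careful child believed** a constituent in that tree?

[S [NP [Det the] [AP [Adj careful]] [N child]] [VP [V believed] [NP [Det the] [AP [Adj careful] [AP [Adj clever]]] [N robot]]]]
The smallest constituent containing 'the careful child believed' is the S spanning 'the careful child believed the careful clever robot'; no single node in the tree dominates exactly the given words.

No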